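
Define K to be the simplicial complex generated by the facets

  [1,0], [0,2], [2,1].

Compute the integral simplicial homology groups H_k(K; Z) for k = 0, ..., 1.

H_0 = Z,  H_1 = Z.

We work with the vertex ordering 0 < 1 < 2. The simplices of K, each written with vertices in increasing order, are:

  0-simplices (3): [0], [1], [2]
  1-simplices (3): [0,1], [0,2], [1,2]

giving chain groups C_0 ≅ Z^3, C_1 ≅ Z^3.

Boundary ∂_1: C_1 → C_0 maps an edge to its endpoints' difference, ∂[p,q] = q − p.
The 3×3 boundary matrix has rank 2 and Smith normal form diag(1,1).

From H_k ≅ ker(∂_k) / im(∂_{k+1}) we obtain:

  H_0: rank C_0 − rank ∂_1 = 3 − 2 = 1, and the invariant factors of ∂_1 are all 1, so H_0 = Z.
  H_1: rank ker ∂_1 − rank ∂_2 = (3 − 2) − 0 = 1, and there is no ∂_2, so H_1 = Z.

As a check, the Euler characteristic is 3 − 3 = 0, which agrees with 1 − 1 = 0.
(K is a triangulation of the circle S^1.)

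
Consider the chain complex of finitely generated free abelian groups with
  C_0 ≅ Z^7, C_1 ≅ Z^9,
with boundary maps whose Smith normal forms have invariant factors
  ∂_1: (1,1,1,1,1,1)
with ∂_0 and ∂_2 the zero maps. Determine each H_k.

H_0: b_0 = 7 − 0 − 6 = 1; torsion from ∂_1 factors > 1: none. So H_0 = Z.
H_1: b_1 = 9 − 6 − 0 = 3; torsion from ∂_2 factors > 1: none. So H_1 = Z^3.

H_0 = Z,  H_1 = Z^3.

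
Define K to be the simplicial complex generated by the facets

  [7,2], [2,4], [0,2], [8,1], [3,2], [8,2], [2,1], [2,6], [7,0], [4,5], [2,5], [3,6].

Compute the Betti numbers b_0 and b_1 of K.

Fix the vertex order 0 < 1 < 2 < 3 < 4 < 5 < 6 < 7 < 8 and write every simplex with vertices in increasing order. Then dim K = 1 and the simplices of K are:

  0-simplices (9): [0], [1], [2], [3], [4], [5], [6], [7], [8]
  1-simplices (12): [0,2], [0,7], [1,2], [1,8], [2,3], [2,4], [2,5], [2,6], [2,7], [2,8], [3,6], [4,5]

giving chain groups C_0 ≅ Z^9, C_1 ≅ Z^12.

Boundary ∂_1: C_1 → C_0 sends each edge [p,q] (with p < q) to q − p. For instance
  ∂[1,2] = [2] − [1].
The resulting 9×12 matrix has rank 8, and its Smith normal form has invariant factors (1,1,1,1,1,1,1,1).

From H_k ≅ ker(∂_k) / im(∂_{k+1}) we obtain:

  H_0: rank C_0 − rank ∂_1 = 9 − 8 = 1, and the invariant factors of ∂_1 are all 1, so H_0 ≅ Z.
  H_1: rank ker ∂_1 − rank ∂_2 = (12 − 8) − 0 = 4, and there is no ∂_2, so H_1 ≅ Z^4.

(K is a triangulation of a wedge of 4 circles.)

Hence the Betti numbers are b_0 = 1, b_1 = 4.

b_0 = 1, b_1 = 4.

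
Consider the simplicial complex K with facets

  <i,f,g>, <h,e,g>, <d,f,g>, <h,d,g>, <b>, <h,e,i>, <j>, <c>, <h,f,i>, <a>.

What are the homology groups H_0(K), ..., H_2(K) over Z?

K has 10 vertices, 12 edges, 6 triangles.
rank ∂_0 = 0, rank ∂_1 = 5 ⇒ b_0 = 10 − 0 − 5 = 5; all invariant factors of ∂_1 are 1 so no torsion. So H_0 = Z^5.
rank ∂_1 = 5, rank ∂_2 = 6 ⇒ b_1 = 12 − 5 − 6 = 1; all invariant factors of ∂_2 are 1 so no torsion. So H_1 = Z.
rank ∂_2 = 6, rank ∂_3 = 0 ⇒ b_2 = 6 − 6 − 0 = 0. So H_2 = 0.

H_0 = Z^5,  H_1 = Z,  H_2 = 0.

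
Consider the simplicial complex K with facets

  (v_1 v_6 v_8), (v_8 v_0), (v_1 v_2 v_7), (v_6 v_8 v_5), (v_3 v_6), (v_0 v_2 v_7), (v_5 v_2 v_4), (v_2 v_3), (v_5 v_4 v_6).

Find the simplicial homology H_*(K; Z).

Order the vertices as v_0 < v_1 < v_2 < v_3 < v_4 < v_5 < v_6 < v_7 < v_8. Listing each simplex with vertices in this order, K has dimension 2 with simplices:

  0-simplices (9): [v_0], [v_1], [v_2], [v_3], [v_4], [v_5], [v_6], [v_7], [v_8]
  1-simplices (17): (17 of them)
  2-simplices (6): [v_0,v_2,v_7], [v_1,v_2,v_7], [v_1,v_6,v_8], [v_2,v_4,v_5], [v_4,v_5,v_6], [v_5,v_6,v_8]

so the chain groups are C_0 ≅ Z^9, C_1 ≅ Z^17, C_2 ≅ Z^6.

Boundary ∂_1: C_1 → C_0 maps an edge to its endpoints' difference, ∂[p,q] = q − p.
As a 9×17 matrix over Z this has rank 8, with invariant factors (1,1,1,1,1,1,1,1).

The boundary map ∂_2: C_2 → C_1 maps a triangle to the signed sum of its edges. For instance
  ∂[v_2,v_4,v_5] = [v_4,v_5] − [v_2,v_5] + [v_2,v_4],
  ∂[v_4,v_5,v_6] = [v_5,v_6] − [v_4,v_6] + [v_4,v_5].
The resulting 17×6 matrix has rank 6, and its Smith normal form has invariant factors (1,1,1,1,1,1).

Computing H_k = (kernel of ∂_k) / (image of ∂_{k+1}):

  H_0: rank C_0 − rank ∂_1 = 9 − 8 = 1, and the invariant factors of ∂_1 are all 1, so H_0 = Z.
  H_1: rank ker ∂_1 − rank ∂_2 = (17 − 8) − 6 = 3, and the invariant factors of ∂_2 are all 1, so H_1 = Z^3.
  H_2: rank ker ∂_2 − rank ∂_3 = (6 − 6) − 0 = 0, and there is no ∂_3, so H_2 = 0.

H_0 ≅ Z,  H_1 ≅ Z^3,  H_2 = 0.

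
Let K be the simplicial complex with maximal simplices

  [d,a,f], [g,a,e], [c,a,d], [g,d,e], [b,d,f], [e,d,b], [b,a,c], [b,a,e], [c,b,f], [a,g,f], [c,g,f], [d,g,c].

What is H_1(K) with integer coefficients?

H_1 = Z/2.

Order the vertices as a < b < c < d < e < f < g. Listing each simplex with vertices in this order, K has dimension 2 with simplices:

  0-simplices (7): a, b, c, d, e, f, g
  1-simplices (18): ab, ac, ad, ae, af, ag, bc, bd, be, bf, cd, cf, cg, de, df, dg, eg, fg
  2-simplices (12): abc, abe, acd, adf, aeg, afg, bcf, bde, bdf, cdg, cfg, deg

so the chain groups are C_0 ≅ Z^7, C_1 ≅ Z^18, C_2 ≅ Z^12.

The boundary map ∂_1: C_1 → C_0 is given by ∂[p,q] = [q] − [p]. For instance
  ∂df = f − d.
The resulting 7×18 matrix has rank 6, and its Smith normal form has invariant factors (1,1,1,1,1,1).

The boundary map ∂_2: C_2 → C_1 acts by ∂[p,q,r] = [q,r] − [p,r] + [p,q]. For instance
  ∂bdf = df − bf + bd,
  ∂adf = df − af + ad.
This gives a 18×12 integer matrix of rank 12; reducing to Smith normal form yields diagonal entries (1,1,1,1,1,1,1,1,1,1,1,2).

Computing H_k = (kernel of ∂_k) / (image of ∂_{k+1}):

  H_1: rank ker ∂_1 − rank ∂_2 = (18 − 6) − 12 = 0, and ∂_2 has invariant factor 2 > 1, so H_1 ≅ Z/2.

(K is a triangulation of the real projective plane RP^2.)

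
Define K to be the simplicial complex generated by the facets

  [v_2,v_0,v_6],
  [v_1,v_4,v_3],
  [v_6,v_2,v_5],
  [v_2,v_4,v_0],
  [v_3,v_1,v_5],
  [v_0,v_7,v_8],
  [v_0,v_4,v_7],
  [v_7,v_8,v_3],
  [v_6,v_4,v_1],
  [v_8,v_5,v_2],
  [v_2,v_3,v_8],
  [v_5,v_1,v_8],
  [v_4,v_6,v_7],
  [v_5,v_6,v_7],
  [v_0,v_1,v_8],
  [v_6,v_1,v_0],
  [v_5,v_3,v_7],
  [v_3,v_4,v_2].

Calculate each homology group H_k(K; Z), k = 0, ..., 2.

Fix the vertex order v_0 < v_1 < v_2 < v_3 < v_4 < v_5 < v_6 < v_7 < v_8 and write every simplex with vertices in increasing order. Then dim K = 2 and the simplices of K are:

  0-simplices (9): [v_0], [v_1], [v_2], [v_3], [v_4], [v_5], [v_6], [v_7], [v_8]
  1-simplices (27): (27 of them)
  2-simplices (18): (18 of them)

giving chain groups C_0 ≅ Z^9, C_1 ≅ Z^27, C_2 ≅ Z^18.

The boundary map ∂_1: C_1 → C_0 is given by ∂[p,q] = [q] − [p]. For instance
  ∂[v_0,v_4] = [v_4] − [v_0].
As a 9×27 matrix over Z this has rank 8, with invariant factors (1,1,1,1,1,1,1,1).

Boundary ∂_2: C_2 → C_1 maps a triangle to the signed sum of its edges. For instance
  ∂[v_3,v_7,v_8] = [v_7,v_8] − [v_3,v_8] + [v_3,v_7],
  ∂[v_5,v_6,v_7] = [v_6,v_7] − [v_5,v_7] + [v_5,v_6].
The resulting 27×18 matrix has rank 18, and its Smith normal form has invariant factors (1,1,1,1,1,1,1,1,1,1,1,1,1,1,1,1,1,2).

Reading off H_k = ker ∂_k / im ∂_{k+1}:

  H_0: rank C_0 − rank ∂_1 = 9 − 8 = 1, and the invariant factors of ∂_1 are all 1, so H_0 ≅ Z.
  H_1: rank ker ∂_1 − rank ∂_2 = (27 − 8) − 18 = 1, and ∂_2 has invariant factor 2 > 1, so H_1 ≅ Z ⊕ Z/2.
  H_2: rank ker ∂_2 − rank ∂_3 = (18 − 18) − 0 = 0, and there is no ∂_3, so H_2 ≅ 0.

H_0 ≅ Z,  H_1 ≅ Z ⊕ Z/2,  H_2 = 0.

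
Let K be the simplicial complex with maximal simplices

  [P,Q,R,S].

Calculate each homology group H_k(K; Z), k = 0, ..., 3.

K has 4 vertices, 6 edges, 4 triangles, 1 3-simplex.
rank ∂_0 = 0, rank ∂_1 = 3 ⇒ b_0 = 4 − 0 − 3 = 1; all invariant factors of ∂_1 are 1 so no torsion. So H_0 ≅ Z.
rank ∂_1 = 3, rank ∂_2 = 3 ⇒ b_1 = 6 − 3 − 3 = 0; all invariant factors of ∂_2 are 1 so no torsion. So H_1 ≅ 0.
rank ∂_2 = 3, rank ∂_3 = 1 ⇒ b_2 = 4 − 3 − 1 = 0; all invariant factors of ∂_3 are 1 so no torsion. So H_2 ≅ 0.
rank ∂_3 = 1, rank ∂_4 = 0 ⇒ b_3 = 1 − 1 − 0 = 0. So H_3 ≅ 0.

H_0 ≅ Z,  H_1 = 0,  H_2 = 0,  H_3 = 0.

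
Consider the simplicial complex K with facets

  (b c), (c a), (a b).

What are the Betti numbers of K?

b_0 = 1, b_1 = 1.

Take the total order a < b < c on the vertex set. Then K (dimension 1) consists of the simplices:

  0-simplices (3): a, b, c
  1-simplices (3): ab, ac, bc

so the chain groups are C_0 ≅ Z^3, C_1 ≅ Z^3.

The boundary map ∂_1: C_1 → C_0 maps an edge to its endpoints' difference, ∂[p,q] = q − p. For instance
  ∂ab = b − a.
This gives a 3×3 integer matrix of rank 2; reducing to Smith normal form yields diagonal entries (1,1).

Now H_k = ker ∂_k / im ∂_{k+1}, so:

  H_0: rank C_0 − rank ∂_1 = 3 − 2 = 1, and the invariant factors of ∂_1 are all 1, so H_0 ≅ Z.
  H_1: rank ker ∂_1 − rank ∂_2 = (3 − 2) − 0 = 1, and there is no ∂_2, so H_1 ≅ Z.

Hence the Betti numbers are b_0 = 1, b_1 = 1.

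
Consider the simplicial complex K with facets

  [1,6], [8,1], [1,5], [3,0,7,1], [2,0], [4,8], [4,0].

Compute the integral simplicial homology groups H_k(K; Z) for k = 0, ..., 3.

Take the total order 0 < 1 < 2 < 3 < 4 < 5 < 6 < 7 < 8 on the vertex set. Then K (dimension 3) consists of the simplices:

  0-simplices (9): [0], [1], [2], [3], [4], [5], [6], [7], [8]
  1-simplices (12): [0,1], [0,2], [0,3], [0,4], [0,7], [1,3], [1,5], [1,6], [1,7], [1,8], [3,7], [4,8]
  2-simplices (4): [0,1,3], [0,1,7], [0,3,7], [1,3,7]
  3-simplices (1): [0,1,3,7]

so the chain groups are C_0 ≅ Z^9, C_1 ≅ Z^12, C_2 ≅ Z^4, C_3 ≅ Z^1.

The boundary map ∂_1: C_1 → C_0 is given by ∂[p,q] = [q] − [p].
This gives a 9×12 integer matrix of rank 8; reducing to Smith normal form yields diagonal entries (1,1,1,1,1,1,1,1).

Boundary ∂_2: C_2 → C_1 acts by ∂[p,q,r] = [q,r] − [p,r] + [p,q]. For instance
  ∂[1,3,7] = [3,7] − [1,7] + [1,3],
  ∂[0,3,7] = [3,7] − [0,7] + [0,3].
The 12×4 boundary matrix has rank 3 and Smith normal form diag(1,1,1).

Boundary ∂_3: C_3 → C_2 sends each 3-simplex σ to the alternating sum Σ_i (−1)^i (σ with its i-th vertex removed). For instance
  ∂[0,1,3,7] = [1,3,7] − [0,3,7] + [0,1,7] − [0,1,3].
The 4×1 boundary matrix has rank 1 and Smith normal form diag(1).

From H_k ≅ ker(∂_k) / im(∂_{k+1}) we obtain:

  H_0: rank C_0 − rank ∂_1 = 9 − 8 = 1, and the invariant factors of ∂_1 are all 1, so H_0 = Z.
  H_1: rank ker ∂_1 − rank ∂_2 = (12 − 8) − 3 = 1, and the invariant factors of ∂_2 are all 1, so H_1 = Z.
  H_2: rank ker ∂_2 − rank ∂_3 = (4 − 3) − 1 = 0, and the invariant factors of ∂_3 are all 1, so H_2 = 0.
  H_3: rank ker ∂_3 − rank ∂_4 = (1 − 1) − 0 = 0, and there is no ∂_4, so H_3 = 0.

H_0 = Z,  H_1 = Z,  H_2 = 0,  H_3 = 0.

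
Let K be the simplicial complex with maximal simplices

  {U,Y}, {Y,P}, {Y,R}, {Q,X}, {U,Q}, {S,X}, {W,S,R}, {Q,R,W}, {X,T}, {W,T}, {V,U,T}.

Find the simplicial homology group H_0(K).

We work with the vertex ordering P < Q < R < S < T < U < V < W < X < Y. The simplices of K, each written with vertices in increasing order, are:

  0-simplices (10): P, Q, R, S, T, U, V, W, X, Y
  1-simplices (16): PY, QR, QU, QW, QX, RS, RW, RY, SW, SX, TU, TV, TW, TX, UV, UY
  2-simplices (3): QRW, RSW, TUV

Hence C_0 ≅ Z^10, C_1 ≅ Z^16, C_2 ≅ Z^3.

∂_1: C_1 → C_0 sends each edge [p,q] (with p < q) to q − p. For instance
  ∂QU = U − Q.
As a 10×16 matrix over Z this has rank 9, with invariant factors (1,1,1,1,1,1,1,1,1).

Boundary ∂_2: C_2 → C_1 sends each 2-simplex [p,q,r] to [q,r] − [p,r] + [p,q]. For instance
  ∂TUV = UV − TV + TU,
  ∂QRW = RW − QW + QR.
The resulting 16×3 matrix has rank 3, and its Smith normal form has invariant factors (1,1,1).

Reading off H_k = ker ∂_k / im ∂_{k+1}:

  H_0: rank C_0 − rank ∂_1 = 10 − 9 = 1, and the invariant factors of ∂_1 are all 1, so H_0 ≅ Z.

H_0 ≅ Z.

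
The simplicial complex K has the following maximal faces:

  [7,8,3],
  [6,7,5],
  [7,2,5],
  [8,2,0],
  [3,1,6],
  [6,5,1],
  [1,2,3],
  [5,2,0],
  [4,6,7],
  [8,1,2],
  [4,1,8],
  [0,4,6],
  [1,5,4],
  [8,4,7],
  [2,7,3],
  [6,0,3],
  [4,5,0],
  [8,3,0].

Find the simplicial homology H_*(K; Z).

H_0 ≅ Z,  H_1 ≅ Z ⊕ Z/2Z,  H_2 = 0.

Order the vertices as 0 < 1 < 2 < 3 < 4 < 5 < 6 < 7 < 8. Listing each simplex with vertices in this order, K has dimension 2 with simplices:

  0-simplices (9): [0], [1], [2], [3], [4], [5], [6], [7], [8]
  1-simplices (27): (27 of them)
  2-simplices (18): [0,2,5], [0,2,8], [0,3,6], [0,3,8], [0,4,5], [0,4,6], [1,2,3], [1,2,8], [1,3,6], [1,4,5], [1,4,8], [1,5,6], [2,3,7], [2,5,7], [3,7,8], [4,6,7], [4,7,8], [5,6,7]

Hence C_0 ≅ Z^9, C_1 ≅ Z^27, C_2 ≅ Z^18.

Boundary ∂_1: C_1 → C_0 sends each edge [p,q] (with p < q) to q − p. For instance
  ∂[6,7] = [7] − [6].
As a 9×27 matrix over Z this has rank 8, with invariant factors (1,1,1,1,1,1,1,1).

Boundary ∂_2: C_2 → C_1 sends each 2-simplex [p,q,r] to [q,r] − [p,r] + [p,q]. For instance
  ∂[0,3,8] = [3,8] − [0,8] + [0,3],
  ∂[0,4,6] = [4,6] − [0,6] + [0,4].
The 27×18 boundary matrix has rank 18 and Smith normal form diag(1,1,1,1,1,1,1,1,1,1,1,1,1,1,1,1,1,2).

From H_k ≅ ker(∂_k) / im(∂_{k+1}) we obtain:

  H_0: rank C_0 − rank ∂_1 = 9 − 8 = 1, and the invariant factors of ∂_1 are all 1, so H_0 ≅ Z.
  H_1: rank ker ∂_1 − rank ∂_2 = (27 − 8) − 18 = 1, and ∂_2 has invariant factor 2 > 1, so H_1 ≅ Z ⊕ Z/2Z.
  H_2: rank ker ∂_2 − rank ∂_3 = (18 − 18) − 0 = 0, and there is no ∂_3, so H_2 ≅ 0.

(K is a triangulation of the Klein bottle.)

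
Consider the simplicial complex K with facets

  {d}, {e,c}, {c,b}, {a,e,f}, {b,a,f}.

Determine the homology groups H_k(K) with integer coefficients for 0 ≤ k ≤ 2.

H_0 = Z^2,  H_1 = Z,  H_2 = 0.

Fix the vertex order a < b < c < d < e < f and write every simplex with vertices in increasing order. Then dim K = 2 and the simplices of K are:

  0-simplices (6): a, b, c, d, e, f
  1-simplices (7): ab, ae, af, bc, bf, ce, ef
  2-simplices (2): abf, aef

Hence C_0 ≅ Z^6, C_1 ≅ Z^7, C_2 ≅ Z^2.

The boundary map ∂_1: C_1 → C_0 sends each edge [p,q] (with p < q) to q − p. For instance
  ∂ab = b − a.
The 6×7 boundary matrix has rank 4 and Smith normal form diag(1,1,1,1).

∂_2: C_2 → C_1 maps a triangle to the signed sum of its edges. For instance
  ∂aef = ef − af + ae,
  ∂abf = bf − af + ab.
This gives a 7×2 integer matrix of rank 2; reducing to Smith normal form yields diagonal entries (1,1).

Now H_k = ker ∂_k / im ∂_{k+1}, so:

  H_0: rank C_0 − rank ∂_1 = 6 − 4 = 2, and the invariant factors of ∂_1 are all 1, so H_0 = Z^2.
  H_1: rank ker ∂_1 − rank ∂_2 = (7 − 4) − 2 = 1, and the invariant factors of ∂_2 are all 1, so H_1 = Z.
  H_2: rank ker ∂_2 − rank ∂_3 = (2 − 2) − 0 = 0, and there is no ∂_3, so H_2 = 0.

As a check, the Euler characteristic is 6 − 7 + 2 = 1, which agrees with 2 − 1 + 0 = 1.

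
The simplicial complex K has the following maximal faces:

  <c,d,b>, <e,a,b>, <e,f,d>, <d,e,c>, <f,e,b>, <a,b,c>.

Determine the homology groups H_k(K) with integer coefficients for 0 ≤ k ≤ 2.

K has 6 vertices, 12 edges, 6 triangles.
rank ∂_0 = 0, rank ∂_1 = 5 ⇒ b_0 = 6 − 0 − 5 = 1; all invariant factors of ∂_1 are 1 so no torsion. So H_0 ≅ Z.
rank ∂_1 = 5, rank ∂_2 = 6 ⇒ b_1 = 12 − 5 − 6 = 1; all invariant factors of ∂_2 are 1 so no torsion. So H_1 ≅ Z.
rank ∂_2 = 6, rank ∂_3 = 0 ⇒ b_2 = 6 − 6 − 0 = 0. So H_2 ≅ 0.

H_0 ≅ Z,  H_1 ≅ Z,  H_2 = 0.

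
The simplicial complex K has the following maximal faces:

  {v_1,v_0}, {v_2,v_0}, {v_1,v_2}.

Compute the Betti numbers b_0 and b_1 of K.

We work with the vertex ordering v_0 < v_1 < v_2. The simplices of K, each written with vertices in increasing order, are:

  0-simplices (3): [v_0], [v_1], [v_2]
  1-simplices (3): [v_0,v_1], [v_0,v_2], [v_1,v_2]

so the chain groups are C_0 ≅ Z^3, C_1 ≅ Z^3.

∂_1: C_1 → C_0 maps an edge to its endpoints' difference, ∂[p,q] = q − p.
The 3×3 boundary matrix has rank 2 and Smith normal form diag(1,1).

Reading off H_k = ker ∂_k / im ∂_{k+1}:

  H_0: rank C_0 − rank ∂_1 = 3 − 2 = 1, and the invariant factors of ∂_1 are all 1, so H_0 ≅ Z.
  H_1: rank ker ∂_1 − rank ∂_2 = (3 − 2) − 0 = 1, and there is no ∂_2, so H_1 ≅ Z.

As a check, the Euler characteristic is 3 − 3 = 0, which agrees with 1 − 1 = 0.
(K is a triangulation of the circle S^1.)

Hence the Betti numbers are b_0 = 1, b_1 = 1.

b_0 = 1, b_1 = 1.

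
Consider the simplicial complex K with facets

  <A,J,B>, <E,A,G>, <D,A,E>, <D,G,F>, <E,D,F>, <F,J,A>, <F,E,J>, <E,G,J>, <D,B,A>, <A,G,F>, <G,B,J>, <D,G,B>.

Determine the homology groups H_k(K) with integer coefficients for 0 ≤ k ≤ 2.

H_0 = Z,  H_1 = Z_2,  H_2 = 0.

Take the total order A < B < D < E < F < G < J on the vertex set. Then K (dimension 2) consists of the simplices:

  0-simplices (7): A, B, D, E, F, G, J
  1-simplices (18): AB, AD, AE, AF, AG, AJ, BD, BG, BJ, DE, DF, DG, EF, EG, EJ, FG, FJ, GJ
  2-simplices (12): ABD, ABJ, ADE, AEG, AFG, AFJ, BDG, BGJ, DEF, DFG, EFJ, EGJ

giving chain groups C_0 ≅ Z^7, C_1 ≅ Z^18, C_2 ≅ Z^12.

The boundary map ∂_1: C_1 → C_0 maps an edge to its endpoints' difference, ∂[p,q] = q − p.
As a 7×18 matrix over Z this has rank 6, with invariant factors (1,1,1,1,1,1).

Boundary ∂_2: C_2 → C_1 acts by ∂[p,q,r] = [q,r] − [p,r] + [p,q]. For instance
  ∂EGJ = GJ − EJ + EG,
  ∂ABJ = BJ − AJ + AB.
As a 18×12 matrix over Z this has rank 12, with invariant factors (1,1,1,1,1,1,1,1,1,1,1,2).

From H_k ≅ ker(∂_k) / im(∂_{k+1}) we obtain:

  H_0: rank C_0 − rank ∂_1 = 7 − 6 = 1, and the invariant factors of ∂_1 are all 1, so H_0 ≅ Z.
  H_1: rank ker ∂_1 − rank ∂_2 = (18 − 6) − 12 = 0, and ∂_2 has invariant factor 2 > 1, so H_1 ≅ Z_2.
  H_2: rank ker ∂_2 − rank ∂_3 = (12 − 12) − 0 = 0, and there is no ∂_3, so H_2 ≅ 0.

(K is a triangulation of the real projective plane RP^2.)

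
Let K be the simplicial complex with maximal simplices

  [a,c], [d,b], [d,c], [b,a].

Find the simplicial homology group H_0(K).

H_0 = Z.

Take the total order a < b < c < d on the vertex set. Then K (dimension 1) consists of the simplices:

  0-simplices (4): a, b, c, d
  1-simplices (4): ab, ac, bd, cd

giving chain groups C_0 ≅ Z^4, C_1 ≅ Z^4.

The boundary map ∂_1: C_1 → C_0 sends each edge [p,q] (with p < q) to q − p. For instance
  ∂ac = c − a.
This gives a 4×4 integer matrix of rank 3; reducing to Smith normal form yields diagonal entries (1,1,1).

Reading off H_k = ker ∂_k / im ∂_{k+1}:

  H_0: rank C_0 − rank ∂_1 = 4 − 3 = 1, and the invariant factors of ∂_1 are all 1, so H_0 ≅ Z.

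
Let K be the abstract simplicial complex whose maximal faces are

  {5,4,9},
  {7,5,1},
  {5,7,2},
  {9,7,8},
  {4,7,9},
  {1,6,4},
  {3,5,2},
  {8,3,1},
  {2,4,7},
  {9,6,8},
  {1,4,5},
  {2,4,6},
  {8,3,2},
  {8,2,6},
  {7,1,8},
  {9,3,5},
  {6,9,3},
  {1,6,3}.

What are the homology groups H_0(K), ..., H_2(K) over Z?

H_0 = Z,  H_1 = Z ⊕ Z/2Z,  H_2 = 0.

Order the vertices as 1 < 2 < 3 < 4 < 5 < 6 < 7 < 8 < 9. Listing each simplex with vertices in this order, K has dimension 2 with simplices:

  0-simplices (9): [1], [2], [3], [4], [5], [6], [7], [8], [9]
  1-simplices (27): (27 of them)
  2-simplices (18): [1,3,6], [1,3,8], [1,4,5], [1,4,6], [1,5,7], [1,7,8], [2,3,5], [2,3,8], [2,4,6], [2,4,7], [2,5,7], [2,6,8], [3,5,9], [3,6,9], [4,5,9], [4,7,9], [6,8,9], [7,8,9]

so the chain groups are C_0 ≅ Z^9, C_1 ≅ Z^27, C_2 ≅ Z^18.

The boundary map ∂_1: C_1 → C_0 maps an edge to its endpoints' difference, ∂[p,q] = q − p. For instance
  ∂[2,8] = [8] − [2].
The resulting 9×27 matrix has rank 8, and its Smith normal form has invariant factors (1,1,1,1,1,1,1,1).

∂_2: C_2 → C_1 maps a triangle to the signed sum of its edges. For instance
  ∂[1,7,8] = [7,8] − [1,8] + [1,7],
  ∂[1,3,8] = [3,8] − [1,8] + [1,3].
This gives a 27×18 integer matrix of rank 18; reducing to Smith normal form yields diagonal entries (1,1,1,1,1,1,1,1,1,1,1,1,1,1,1,1,1,2).

Reading off H_k = ker ∂_k / im ∂_{k+1}:

  H_0: rank C_0 − rank ∂_1 = 9 − 8 = 1, and the invariant factors of ∂_1 are all 1, so H_0 = Z.
  H_1: rank ker ∂_1 − rank ∂_2 = (27 − 8) − 18 = 1, and ∂_2 has invariant factor 2 > 1, so H_1 = Z ⊕ Z/2Z.
  H_2: rank ker ∂_2 − rank ∂_3 = (18 − 18) − 0 = 0, and there is no ∂_3, so H_2 = 0.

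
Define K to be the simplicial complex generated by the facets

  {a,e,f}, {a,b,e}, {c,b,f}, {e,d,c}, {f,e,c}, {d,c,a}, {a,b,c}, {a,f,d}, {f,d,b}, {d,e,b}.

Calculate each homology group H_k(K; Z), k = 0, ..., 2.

We work with the vertex ordering a < b < c < d < e < f. The simplices of K, each written with vertices in increasing order, are:

  0-simplices (6): a, b, c, d, e, f
  1-simplices (15): ab, ac, ad, ae, af, bc, bd, be, bf, cd, ce, cf, de, df, ef
  2-simplices (10): abc, abe, acd, adf, aef, bcf, bde, bdf, cde, cef

Hence C_0 ≅ Z^6, C_1 ≅ Z^15, C_2 ≅ Z^10.

∂_1: C_1 → C_0 is given by ∂[p,q] = [q] − [p].
The resulting 6×15 matrix has rank 5, and its Smith normal form has invariant factors (1,1,1,1,1).

The boundary map ∂_2: C_2 → C_1 acts by ∂[p,q,r] = [q,r] − [p,r] + [p,q]. For instance
  ∂acd = cd − ad + ac,
  ∂abe = be − ae + ab.
As a 15×10 matrix over Z this has rank 10, with invariant factors (1,1,1,1,1,1,1,1,1,2).

Reading off H_k = ker ∂_k / im ∂_{k+1}:

  H_0: rank C_0 − rank ∂_1 = 6 − 5 = 1, and the invariant factors of ∂_1 are all 1, so H_0 ≅ Z.
  H_1: rank ker ∂_1 − rank ∂_2 = (15 − 5) − 10 = 0, and ∂_2 has invariant factor 2 > 1, so H_1 ≅ Z/2Z.
  H_2: rank ker ∂_2 − rank ∂_3 = (10 − 10) − 0 = 0, and there is no ∂_3, so H_2 ≅ 0.

As a check, the Euler characteristic is 6 − 15 + 10 = 1, which agrees with 1 − 0 + 0 = 1.
(K is a triangulation of the real projective plane RP^2.)

H_0 = Z,  H_1 = Z/2Z,  H_2 = 0.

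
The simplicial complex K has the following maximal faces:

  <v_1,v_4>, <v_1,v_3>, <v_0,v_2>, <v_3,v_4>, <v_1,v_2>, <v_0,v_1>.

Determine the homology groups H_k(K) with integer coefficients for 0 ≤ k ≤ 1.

Order the vertices as v_0 < v_1 < v_2 < v_3 < v_4. Listing each simplex with vertices in this order, K has dimension 1 with simplices:

  0-simplices (5): [v_0], [v_1], [v_2], [v_3], [v_4]
  1-simplices (6): [v_0,v_1], [v_0,v_2], [v_1,v_2], [v_1,v_3], [v_1,v_4], [v_3,v_4]

Hence C_0 ≅ Z^5, C_1 ≅ Z^6.

The boundary map ∂_1: C_1 → C_0 is given by ∂[p,q] = [q] − [p]. For instance
  ∂[v_1,v_4] = [v_4] − [v_1].
As a 5×6 matrix over Z this has rank 4, with invariant factors (1,1,1,1).

Computing H_k = (kernel of ∂_k) / (image of ∂_{k+1}):

  H_0: rank C_0 − rank ∂_1 = 5 − 4 = 1, and the invariant factors of ∂_1 are all 1, so H_0 ≅ Z.
  H_1: rank ker ∂_1 − rank ∂_2 = (6 − 4) − 0 = 2, and there is no ∂_2, so H_1 ≅ Z^2.

As a check, the Euler characteristic is 5 − 6 = -1, which agrees with 1 − 2 = -1.

H_0 = Z,  H_1 = Z^2.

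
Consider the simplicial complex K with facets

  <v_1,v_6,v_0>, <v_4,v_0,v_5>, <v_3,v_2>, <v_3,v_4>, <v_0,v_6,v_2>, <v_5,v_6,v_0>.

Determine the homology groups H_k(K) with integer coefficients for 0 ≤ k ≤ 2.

H_0 ≅ Z,  H_1 ≅ Z,  H_2 = 0.

K has 7 vertices, 11 edges, 4 triangles.
rank ∂_0 = 0, rank ∂_1 = 6 ⇒ b_0 = 7 − 0 − 6 = 1; all invariant factors of ∂_1 are 1 so no torsion. So H_0 ≅ Z.
rank ∂_1 = 6, rank ∂_2 = 4 ⇒ b_1 = 11 − 6 − 4 = 1; all invariant factors of ∂_2 are 1 so no torsion. So H_1 ≅ Z.
rank ∂_2 = 4, rank ∂_3 = 0 ⇒ b_2 = 4 − 4 − 0 = 0. So H_2 ≅ 0.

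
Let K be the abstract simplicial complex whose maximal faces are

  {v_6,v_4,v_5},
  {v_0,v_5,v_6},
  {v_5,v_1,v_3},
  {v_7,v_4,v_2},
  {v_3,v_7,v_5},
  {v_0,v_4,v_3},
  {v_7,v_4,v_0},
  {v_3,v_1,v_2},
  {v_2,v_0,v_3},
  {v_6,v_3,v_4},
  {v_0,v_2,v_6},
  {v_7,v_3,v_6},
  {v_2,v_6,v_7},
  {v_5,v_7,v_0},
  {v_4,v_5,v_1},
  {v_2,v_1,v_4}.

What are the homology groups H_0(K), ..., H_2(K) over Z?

H_0 ≅ Z,  H_1 ≅ Z^2,  H_2 ≅ Z.

We work with the vertex ordering v_0 < v_1 < v_2 < v_3 < v_4 < v_5 < v_6 < v_7. The simplices of K, each written with vertices in increasing order, are:

  0-simplices (8): [v_0], [v_1], [v_2], [v_3], [v_4], [v_5], [v_6], [v_7]
  1-simplices (24): (24 of them)
  2-simplices (16): (16 of them)

giving chain groups C_0 ≅ Z^8, C_1 ≅ Z^24, C_2 ≅ Z^16.

The boundary map ∂_1: C_1 → C_0 is given by ∂[p,q] = [q] − [p].
As a 8×24 matrix over Z this has rank 7, with invariant factors (1,1,1,1,1,1,1).

Boundary ∂_2: C_2 → C_1 maps a triangle to the signed sum of its edges. For instance
  ∂[v_0,v_2,v_6] = [v_2,v_6] − [v_0,v_6] + [v_0,v_2],
  ∂[v_2,v_6,v_7] = [v_6,v_7] − [v_2,v_7] + [v_2,v_6].
As a 24×16 matrix over Z this has rank 15, with invariant factors (1,1,1,1,1,1,1,1,1,1,1,1,1,1,1).

Reading off H_k = ker ∂_k / im ∂_{k+1}:

  H_0: rank C_0 − rank ∂_1 = 8 − 7 = 1, and the invariant factors of ∂_1 are all 1, so H_0 = Z.
  H_1: rank ker ∂_1 − rank ∂_2 = (24 − 7) − 15 = 2, and the invariant factors of ∂_2 are all 1, so H_1 = Z^2.
  H_2: rank ker ∂_2 − rank ∂_3 = (16 − 15) − 0 = 1, and there is no ∂_3, so H_2 = Z.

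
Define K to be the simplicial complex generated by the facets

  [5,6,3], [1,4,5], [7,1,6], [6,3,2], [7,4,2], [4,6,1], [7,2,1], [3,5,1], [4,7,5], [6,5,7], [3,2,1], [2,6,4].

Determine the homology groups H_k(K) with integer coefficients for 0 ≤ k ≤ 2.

H_0 ≅ Z,  H_1 ≅ Z/2,  H_2 = 0.

We work with the vertex ordering 1 < 2 < 3 < 4 < 5 < 6 < 7. The simplices of K, each written with vertices in increasing order, are:

  0-simplices (7): [1], [2], [3], [4], [5], [6], [7]
  1-simplices (18): [1,2], [1,3], [1,4], [1,5], [1,6], [1,7], [2,3], [2,4], [2,6], [2,7], [3,5], [3,6], [4,5], [4,6], [4,7], [5,6], [5,7], [6,7]
  2-simplices (12): [1,2,3], [1,2,7], [1,3,5], [1,4,5], [1,4,6], [1,6,7], [2,3,6], [2,4,6], [2,4,7], [3,5,6], [4,5,7], [5,6,7]

Hence C_0 ≅ Z^7, C_1 ≅ Z^18, C_2 ≅ Z^12.

∂_1: C_1 → C_0 sends each edge [p,q] (with p < q) to q − p.
The 7×18 boundary matrix has rank 6 and Smith normal form diag(1,1,1,1,1,1).

∂_2: C_2 → C_1 acts by ∂[p,q,r] = [q,r] − [p,r] + [p,q]. For instance
  ∂[2,4,6] = [4,6] − [2,6] + [2,4],
  ∂[1,4,6] = [4,6] − [1,6] + [1,4].
This gives a 18×12 integer matrix of rank 12; reducing to Smith normal form yields diagonal entries (1,1,1,1,1,1,1,1,1,1,1,2).

From H_k ≅ ker(∂_k) / im(∂_{k+1}) we obtain:

  H_0: rank C_0 − rank ∂_1 = 7 − 6 = 1, and the invariant factors of ∂_1 are all 1, so H_0 = Z.
  H_1: rank ker ∂_1 − rank ∂_2 = (18 − 6) − 12 = 0, and ∂_2 has invariant factor 2 > 1, so H_1 = Z/2.
  H_2: rank ker ∂_2 − rank ∂_3 = (12 − 12) − 0 = 0, and there is no ∂_3, so H_2 = 0.

As a check, the Euler characteristic is 7 − 18 + 12 = 1, which agrees with 1 − 0 + 0 = 1.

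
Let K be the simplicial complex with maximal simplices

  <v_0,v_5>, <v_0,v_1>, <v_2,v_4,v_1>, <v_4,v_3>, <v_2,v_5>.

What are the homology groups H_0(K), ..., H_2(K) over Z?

H_0 ≅ Z,  H_1 ≅ Z,  H_2 = 0.

We work with the vertex ordering v_0 < v_1 < v_2 < v_3 < v_4 < v_5. The simplices of K, each written with vertices in increasing order, are:

  0-simplices (6): [v_0], [v_1], [v_2], [v_3], [v_4], [v_5]
  1-simplices (7): [v_0,v_1], [v_0,v_5], [v_1,v_2], [v_1,v_4], [v_2,v_4], [v_2,v_5], [v_3,v_4]
  2-simplices (1): [v_1,v_2,v_4]

so the chain groups are C_0 ≅ Z^6, C_1 ≅ Z^7, C_2 ≅ Z^1.

The boundary map ∂_1: C_1 → C_0 sends each edge [p,q] (with p < q) to q − p. For instance
  ∂[v_1,v_4] = [v_4] − [v_1].
As a 6×7 matrix over Z this has rank 5, with invariant factors (1,1,1,1,1).

Boundary ∂_2: C_2 → C_1 acts by ∂[p,q,r] = [q,r] − [p,r] + [p,q]. For instance
  ∂[v_1,v_2,v_4] = [v_2,v_4] − [v_1,v_4] + [v_1,v_2].
The 7×1 boundary matrix has rank 1 and Smith normal form diag(1).

From H_k ≅ ker(∂_k) / im(∂_{k+1}) we obtain:

  H_0: rank C_0 − rank ∂_1 = 6 − 5 = 1, and the invariant factors of ∂_1 are all 1, so H_0 = Z.
  H_1: rank ker ∂_1 − rank ∂_2 = (7 − 5) − 1 = 1, and the invariant factors of ∂_2 are all 1, so H_1 = Z.
  H_2: rank ker ∂_2 − rank ∂_3 = (1 − 1) − 0 = 0, and there is no ∂_3, so H_2 = 0.

As a check, the Euler characteristic is 6 − 7 + 1 = 0, which agrees with 1 − 1 + 0 = 0.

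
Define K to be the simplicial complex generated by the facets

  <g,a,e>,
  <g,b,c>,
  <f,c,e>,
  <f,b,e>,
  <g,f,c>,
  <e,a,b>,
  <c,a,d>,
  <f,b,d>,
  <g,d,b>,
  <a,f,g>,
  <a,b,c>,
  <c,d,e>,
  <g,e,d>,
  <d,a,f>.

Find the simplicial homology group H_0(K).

H_0 = Z.

Fix the vertex order a < b < c < d < e < f < g and write every simplex with vertices in increasing order. Then dim K = 2 and the simplices of K are:

  0-simplices (7): a, b, c, d, e, f, g
  1-simplices (21): ab, ac, ad, ae, af, ag, bc, bd, be, bf, bg, cd, ce, cf, cg, de, df, dg, ef, eg, fg
  2-simplices (14): abc, abe, acd, adf, aeg, afg, bcg, bdf, bdg, bef, cde, cef, cfg, deg

so the chain groups are C_0 ≅ Z^7, C_1 ≅ Z^21, C_2 ≅ Z^14.

Boundary ∂_1: C_1 → C_0 maps an edge to its endpoints' difference, ∂[p,q] = q − p.
The 7×21 boundary matrix has rank 6 and Smith normal form diag(1,1,1,1,1,1).

The boundary map ∂_2: C_2 → C_1 maps a triangle to the signed sum of its edges. For instance
  ∂cfg = fg − cg + cf,
  ∂abc = bc − ac + ab.
The 21×14 boundary matrix has rank 13 and Smith normal form diag(1,1,1,1,1,1,1,1,1,1,1,1,1).

From H_k ≅ ker(∂_k) / im(∂_{k+1}) we obtain:

  H_0: rank C_0 − rank ∂_1 = 7 − 6 = 1, and the invariant factors of ∂_1 are all 1, so H_0 = Z.

(K is a triangulation of the torus T^2.)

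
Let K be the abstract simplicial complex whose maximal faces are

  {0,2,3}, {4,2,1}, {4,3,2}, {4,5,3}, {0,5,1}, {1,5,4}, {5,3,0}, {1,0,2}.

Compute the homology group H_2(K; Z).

Fix the vertex order 0 < 1 < 2 < 3 < 4 < 5 and write every simplex with vertices in increasing order. Then dim K = 2 and the simplices of K are:

  0-simplices (6): [0], [1], [2], [3], [4], [5]
  1-simplices (12): [0,1], [0,2], [0,3], [0,5], [1,2], [1,4], [1,5], [2,3], [2,4], [3,4], [3,5], [4,5]
  2-simplices (8): [0,1,2], [0,1,5], [0,2,3], [0,3,5], [1,2,4], [1,4,5], [2,3,4], [3,4,5]

Hence C_0 ≅ Z^6, C_1 ≅ Z^12, C_2 ≅ Z^8.

∂_1: C_1 → C_0 is given by ∂[p,q] = [q] − [p]. For instance
  ∂[3,5] = [5] − [3].
This gives a 6×12 integer matrix of rank 5; reducing to Smith normal form yields diagonal entries (1,1,1,1,1).

∂_2: C_2 → C_1 acts by ∂[p,q,r] = [q,r] − [p,r] + [p,q]. For instance
  ∂[0,1,5] = [1,5] − [0,5] + [0,1],
  ∂[0,3,5] = [3,5] − [0,5] + [0,3].
As a 12×8 matrix over Z this has rank 7, with invariant factors (1,1,1,1,1,1,1).

Computing H_k = (kernel of ∂_k) / (image of ∂_{k+1}):

  H_2: rank ker ∂_2 − rank ∂_3 = (8 − 7) − 0 = 1, and there is no ∂_3, so H_2 ≅ Z.

H_2 ≅ Z.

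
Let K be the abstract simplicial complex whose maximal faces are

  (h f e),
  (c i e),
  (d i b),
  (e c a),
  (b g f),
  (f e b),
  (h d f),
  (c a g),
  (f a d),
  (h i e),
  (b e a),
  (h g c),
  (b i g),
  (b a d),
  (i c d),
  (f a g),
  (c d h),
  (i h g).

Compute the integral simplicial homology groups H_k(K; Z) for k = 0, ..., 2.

H_0 = Z,  H_1 = Z × Z/2,  H_2 = 0.

Order the vertices as a < b < c < d < e < f < g < h < i. Listing each simplex with vertices in this order, K has dimension 2 with simplices:

  0-simplices (9): a, b, c, d, e, f, g, h, i
  1-simplices (27): ab, ac, ad, ae, af, ag, bd, be, bf, bg, bi, cd, ce, cg, ch, ci, df, dh, di, ef, eh, ei, fg, fh, gh, gi, hi
  2-simplices (18): abd, abe, ace, acg, adf, afg, bdi, bef, bfg, bgi, cdh, cdi, cei, cgh, dfh, efh, ehi, ghi

Hence C_0 ≅ Z^9, C_1 ≅ Z^27, C_2 ≅ Z^18.

The boundary map ∂_1: C_1 → C_0 is given by ∂[p,q] = [q] − [p].
The 9×27 boundary matrix has rank 8 and Smith normal form diag(1,1,1,1,1,1,1,1).

∂_2: C_2 → C_1 acts by ∂[p,q,r] = [q,r] − [p,r] + [p,q]. For instance
  ∂afg = fg − ag + af,
  ∂efh = fh − eh + ef.
This gives a 27×18 integer matrix of rank 18; reducing to Smith normal form yields diagonal entries (1,1,1,1,1,1,1,1,1,1,1,1,1,1,1,1,1,2).

Computing H_k = (kernel of ∂_k) / (image of ∂_{k+1}):

  H_0: rank C_0 − rank ∂_1 = 9 − 8 = 1, and the invariant factors of ∂_1 are all 1, so H_0 = Z.
  H_1: rank ker ∂_1 − rank ∂_2 = (27 − 8) − 18 = 1, and ∂_2 has invariant factor 2 > 1, so H_1 = Z × Z/2.
  H_2: rank ker ∂_2 − rank ∂_3 = (18 − 18) − 0 = 0, and there is no ∂_3, so H_2 = 0.

As a check, the Euler characteristic is 9 − 27 + 18 = 0, which agrees with 1 − 1 + 0 = 0.
(K is a triangulation of the Klein bottle.)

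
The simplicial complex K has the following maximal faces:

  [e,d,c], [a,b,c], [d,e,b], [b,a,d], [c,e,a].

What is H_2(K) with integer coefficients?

Order the vertices as a < b < c < d < e. Listing each simplex with vertices in this order, K has dimension 2 with simplices:

  0-simplices (5): a, b, c, d, e
  1-simplices (10): ab, ac, ad, ae, bc, bd, be, cd, ce, de
  2-simplices (5): abc, abd, ace, bde, cde

so the chain groups are C_0 ≅ Z^5, C_1 ≅ Z^10, C_2 ≅ Z^5.

Boundary ∂_1: C_1 → C_0 is given by ∂[p,q] = [q] − [p]. For instance
  ∂bc = c − b.
The resulting 5×10 matrix has rank 4, and its Smith normal form has invariant factors (1,1,1,1).

Boundary ∂_2: C_2 → C_1 sends each 2-simplex [p,q,r] to [q,r] − [p,r] + [p,q]. For instance
  ∂cde = de − ce + cd,
  ∂bde = de − be + bd.
The resulting 10×5 matrix has rank 5, and its Smith normal form has invariant factors (1,1,1,1,1).

Now H_k = ker ∂_k / im ∂_{k+1}, so:

  H_2: rank ker ∂_2 − rank ∂_3 = (5 − 5) − 0 = 0, and there is no ∂_3, so H_2 ≅ 0.

(K is a triangulation of the Möbius band.)

H_2 ≅ 0.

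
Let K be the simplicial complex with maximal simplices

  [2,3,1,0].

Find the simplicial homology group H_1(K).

We work with the vertex ordering 0 < 1 < 2 < 3. The simplices of K, each written with vertices in increasing order, are:

  0-simplices (4): [0], [1], [2], [3]
  1-simplices (6): [0,1], [0,2], [0,3], [1,2], [1,3], [2,3]
  2-simplices (4): [0,1,2], [0,1,3], [0,2,3], [1,2,3]
  3-simplices (1): [0,1,2,3]

giving chain groups C_0 ≅ Z^4, C_1 ≅ Z^6, C_2 ≅ Z^4, C_3 ≅ Z^1.

∂_1: C_1 → C_0 maps an edge to its endpoints' difference, ∂[p,q] = q − p. For instance
  ∂[0,3] = [3] − [0].
The resulting 4×6 matrix has rank 3, and its Smith normal form has invariant factors (1,1,1).

The boundary map ∂_2: C_2 → C_1 sends each 2-simplex [p,q,r] to [q,r] − [p,r] + [p,q]. For instance
  ∂[0,1,3] = [1,3] − [0,3] + [0,1],
  ∂[0,2,3] = [2,3] − [0,3] + [0,2].
As a 6×4 matrix over Z this has rank 3, with invariant factors (1,1,1).

The boundary map ∂_3: C_3 → C_2 sends each 3-simplex σ to the alternating sum Σ_i (−1)^i (σ with its i-th vertex removed). For instance
  ∂[0,1,2,3] = [1,2,3] − [0,2,3] + [0,1,3] − [0,1,2].
The resulting 4×1 matrix has rank 1, and its Smith normal form has invariant factors (1).

Now H_k = ker ∂_k / im ∂_{k+1}, so:

  H_1: rank ker ∂_1 − rank ∂_2 = (6 − 3) − 3 = 0, and the invariant factors of ∂_2 are all 1, so H_1 = 0.

(K is a triangulation of the 3-simplex.)

H_1 ≅ 0.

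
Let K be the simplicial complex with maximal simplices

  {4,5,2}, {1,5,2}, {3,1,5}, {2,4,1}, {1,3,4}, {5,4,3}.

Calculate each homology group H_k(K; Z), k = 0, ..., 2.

H_0 = Z,  H_1 = 0,  H_2 = Z.

Take the total order 1 < 2 < 3 < 4 < 5 on the vertex set. Then K (dimension 2) consists of the simplices:

  0-simplices (5): [1], [2], [3], [4], [5]
  1-simplices (9): [1,2], [1,3], [1,4], [1,5], [2,4], [2,5], [3,4], [3,5], [4,5]
  2-simplices (6): [1,2,4], [1,2,5], [1,3,4], [1,3,5], [2,4,5], [3,4,5]

Hence C_0 ≅ Z^5, C_1 ≅ Z^9, C_2 ≅ Z^6.

Boundary ∂_1: C_1 → C_0 maps an edge to its endpoints' difference, ∂[p,q] = q − p.
This gives a 5×9 integer matrix of rank 4; reducing to Smith normal form yields diagonal entries (1,1,1,1).

∂_2: C_2 → C_1 acts by ∂[p,q,r] = [q,r] − [p,r] + [p,q]. For instance
  ∂[1,3,4] = [3,4] − [1,4] + [1,3],
  ∂[1,2,5] = [2,5] − [1,5] + [1,2].
As a 9×6 matrix over Z this has rank 5, with invariant factors (1,1,1,1,1).

Now H_k = ker ∂_k / im ∂_{k+1}, so:

  H_0: rank C_0 − rank ∂_1 = 5 − 4 = 1, and the invariant factors of ∂_1 are all 1, so H_0 = Z.
  H_1: rank ker ∂_1 − rank ∂_2 = (9 − 4) − 5 = 0, and the invariant factors of ∂_2 are all 1, so H_1 = 0.
  H_2: rank ker ∂_2 − rank ∂_3 = (6 − 5) − 0 = 1, and there is no ∂_3, so H_2 = Z.

As a check, the Euler characteristic is 5 − 9 + 6 = 2, which agrees with 1 − 0 + 1 = 2.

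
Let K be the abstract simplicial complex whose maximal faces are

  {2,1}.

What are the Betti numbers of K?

Fix the vertex order 1 < 2 and write every simplex with vertices in increasing order. Then dim K = 1 and the simplices of K are:

  0-simplices (2): [1], [2]
  1-simplices (1): [1,2]

Hence C_0 ≅ Z^2, C_1 ≅ Z^1.

Boundary ∂_1: C_1 → C_0 sends each edge [p,q] (with p < q) to q − p. For instance
  ∂[1,2] = [2] − [1].
This gives a 2×1 integer matrix of rank 1; reducing to Smith normal form yields diagonal entries (1).

Computing H_k = (kernel of ∂_k) / (image of ∂_{k+1}):

  H_0: rank C_0 − rank ∂_1 = 2 − 1 = 1, and the invariant factors of ∂_1 are all 1, so H_0 = Z.
  H_1: rank ker ∂_1 − rank ∂_2 = (1 − 1) − 0 = 0, and there is no ∂_2, so H_1 = 0.

As a check, the Euler characteristic is 2 − 1 = 1, which agrees with 1 − 0 = 1.

Hence the Betti numbers are b_0 = 1, b_1 = 0.

b_0 = 1, b_1 = 0.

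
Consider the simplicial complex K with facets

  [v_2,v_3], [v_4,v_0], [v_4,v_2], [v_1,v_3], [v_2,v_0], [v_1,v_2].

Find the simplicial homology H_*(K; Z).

H_0 = Z,  H_1 = Z^2.

We work with the vertex ordering v_0 < v_1 < v_2 < v_3 < v_4. The simplices of K, each written with vertices in increasing order, are:

  0-simplices (5): [v_0], [v_1], [v_2], [v_3], [v_4]
  1-simplices (6): [v_0,v_2], [v_0,v_4], [v_1,v_2], [v_1,v_3], [v_2,v_3], [v_2,v_4]

Hence C_0 ≅ Z^5, C_1 ≅ Z^6.

Boundary ∂_1: C_1 → C_0 is given by ∂[p,q] = [q] − [p]. For instance
  ∂[v_0,v_2] = [v_2] − [v_0].
This gives a 5×6 integer matrix of rank 4; reducing to Smith normal form yields diagonal entries (1,1,1,1).

Reading off H_k = ker ∂_k / im ∂_{k+1}:

  H_0: rank C_0 − rank ∂_1 = 5 − 4 = 1, and the invariant factors of ∂_1 are all 1, so H_0 ≅ Z.
  H_1: rank ker ∂_1 − rank ∂_2 = (6 − 4) − 0 = 2, and there is no ∂_2, so H_1 ≅ Z^2.

As a check, the Euler characteristic is 5 − 6 = -1, which agrees with 1 − 2 = -1.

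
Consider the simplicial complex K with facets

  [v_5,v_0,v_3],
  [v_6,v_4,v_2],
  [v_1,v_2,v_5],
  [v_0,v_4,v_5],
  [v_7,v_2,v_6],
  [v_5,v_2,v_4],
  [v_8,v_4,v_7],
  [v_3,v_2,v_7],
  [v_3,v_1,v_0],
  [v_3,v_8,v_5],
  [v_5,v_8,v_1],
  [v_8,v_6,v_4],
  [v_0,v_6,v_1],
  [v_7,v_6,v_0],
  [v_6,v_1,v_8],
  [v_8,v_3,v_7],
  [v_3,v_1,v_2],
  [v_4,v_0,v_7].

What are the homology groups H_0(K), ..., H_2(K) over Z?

We work with the vertex ordering v_0 < v_1 < v_2 < v_3 < v_4 < v_5 < v_6 < v_7 < v_8. The simplices of K, each written with vertices in increasing order, are:

  0-simplices (9): [v_0], [v_1], [v_2], [v_3], [v_4], [v_5], [v_6], [v_7], [v_8]
  1-simplices (27): (27 of them)
  2-simplices (18): (18 of them)

Hence C_0 ≅ Z^9, C_1 ≅ Z^27, C_2 ≅ Z^18.

Boundary ∂_1: C_1 → C_0 maps an edge to its endpoints' difference, ∂[p,q] = q − p.
This gives a 9×27 integer matrix of rank 8; reducing to Smith normal form yields diagonal entries (1,1,1,1,1,1,1,1).

Boundary ∂_2: C_2 → C_1 maps a triangle to the signed sum of its edges. For instance
  ∂[v_2,v_6,v_7] = [v_6,v_7] − [v_2,v_7] + [v_2,v_6],
  ∂[v_1,v_2,v_3] = [v_2,v_3] − [v_1,v_3] + [v_1,v_2].
This gives a 27×18 integer matrix of rank 18; reducing to Smith normal form yields diagonal entries (1,1,1,1,1,1,1,1,1,1,1,1,1,1,1,1,1,2).

Reading off H_k = ker ∂_k / im ∂_{k+1}:

  H_0: rank C_0 − rank ∂_1 = 9 − 8 = 1, and the invariant factors of ∂_1 are all 1, so H_0 = Z.
  H_1: rank ker ∂_1 − rank ∂_2 = (27 − 8) − 18 = 1, and ∂_2 has invariant factor 2 > 1, so H_1 = Z ⊕ Z/2.
  H_2: rank ker ∂_2 − rank ∂_3 = (18 − 18) − 0 = 0, and there is no ∂_3, so H_2 = 0.

(K is a triangulation of the Klein bottle.)

H_0 = Z,  H_1 = Z ⊕ Z/2,  H_2 = 0.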